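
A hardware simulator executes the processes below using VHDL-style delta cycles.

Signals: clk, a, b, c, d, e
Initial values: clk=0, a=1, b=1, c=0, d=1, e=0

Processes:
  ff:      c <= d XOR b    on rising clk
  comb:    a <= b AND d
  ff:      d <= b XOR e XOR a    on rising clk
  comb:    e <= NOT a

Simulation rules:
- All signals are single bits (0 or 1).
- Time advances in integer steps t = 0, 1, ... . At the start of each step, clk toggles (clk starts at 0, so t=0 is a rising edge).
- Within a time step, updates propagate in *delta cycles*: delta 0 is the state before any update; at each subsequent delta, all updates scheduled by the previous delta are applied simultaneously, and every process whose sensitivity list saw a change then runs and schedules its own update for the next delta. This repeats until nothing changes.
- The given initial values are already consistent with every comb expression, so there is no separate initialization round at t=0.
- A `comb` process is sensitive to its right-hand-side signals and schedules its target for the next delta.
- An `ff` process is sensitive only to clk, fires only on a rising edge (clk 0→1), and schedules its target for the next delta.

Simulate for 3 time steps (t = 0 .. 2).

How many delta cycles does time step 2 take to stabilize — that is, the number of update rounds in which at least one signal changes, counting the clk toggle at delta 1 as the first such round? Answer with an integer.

2

[bits: b,clk,d,e,c,a]
t=0: Δ0=101001 Δ1=111001 Δ2=110001 Δ3=110000 Δ4=110100 | 4Δ
t=1: Δ0=110100 Δ1=100100 | 1Δ
t=2: Δ0=100100 Δ1=110100 Δ2=110110 | 2Δ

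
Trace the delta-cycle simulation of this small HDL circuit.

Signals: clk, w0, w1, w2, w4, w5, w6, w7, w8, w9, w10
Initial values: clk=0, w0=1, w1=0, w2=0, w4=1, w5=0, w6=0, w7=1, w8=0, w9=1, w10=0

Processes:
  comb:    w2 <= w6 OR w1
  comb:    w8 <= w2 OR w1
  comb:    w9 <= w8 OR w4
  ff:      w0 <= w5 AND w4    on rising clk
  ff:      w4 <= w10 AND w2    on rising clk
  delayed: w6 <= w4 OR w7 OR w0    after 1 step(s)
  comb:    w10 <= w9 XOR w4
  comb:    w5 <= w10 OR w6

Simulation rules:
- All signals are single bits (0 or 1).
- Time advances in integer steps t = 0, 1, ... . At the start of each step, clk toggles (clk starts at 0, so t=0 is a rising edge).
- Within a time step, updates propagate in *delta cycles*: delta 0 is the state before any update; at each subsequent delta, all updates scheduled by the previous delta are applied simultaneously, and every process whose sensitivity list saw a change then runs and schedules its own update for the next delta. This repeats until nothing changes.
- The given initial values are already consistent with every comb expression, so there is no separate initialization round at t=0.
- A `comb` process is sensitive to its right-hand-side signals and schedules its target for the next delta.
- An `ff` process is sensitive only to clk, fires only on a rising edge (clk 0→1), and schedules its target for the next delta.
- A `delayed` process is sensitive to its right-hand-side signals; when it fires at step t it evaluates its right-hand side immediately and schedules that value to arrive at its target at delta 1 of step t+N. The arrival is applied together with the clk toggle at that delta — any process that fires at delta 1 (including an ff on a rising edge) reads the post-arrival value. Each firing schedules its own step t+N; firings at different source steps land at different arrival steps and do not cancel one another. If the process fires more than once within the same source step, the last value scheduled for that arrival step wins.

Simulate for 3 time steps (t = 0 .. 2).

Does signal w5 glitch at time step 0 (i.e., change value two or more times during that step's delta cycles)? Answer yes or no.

t0.Δ0 w6=0 w0=1 w10=0 w2=0 w1=0 w7=1 w4=1 clk=0 w9=1 w5=0 w8=0
t0.Δ1 w6=0 w0=1 w10=0 w2=0 w1=0 w7=1 w4=1 clk=1 w9=1 w5=0 w8=0
t0.Δ2 w6=0 w0=0 w10=0 w2=0 w1=0 w7=1 w4=0 clk=1 w9=1 w5=0 w8=0
t0.Δ3 w6=0 w0=0 w10=1 w2=0 w1=0 w7=1 w4=0 clk=1 w9=0 w5=0 w8=0
t0.Δ4 w6=0 w0=0 w10=0 w2=0 w1=0 w7=1 w4=0 clk=1 w9=0 w5=1 w8=0
t0.Δ5 w6=0 w0=0 w10=0 w2=0 w1=0 w7=1 w4=0 clk=1 w9=0 w5=0 w8=0
t1.Δ0 w6=0 w0=0 w10=0 w2=0 w1=0 w7=1 w4=0 clk=1 w9=0 w5=0 w8=0
t1.Δ1 w6=1 w0=0 w10=0 w2=0 w1=0 w7=1 w4=0 clk=0 w9=0 w5=0 w8=0
t1.Δ2 w6=1 w0=0 w10=0 w2=1 w1=0 w7=1 w4=0 clk=0 w9=0 w5=1 w8=0
t1.Δ3 w6=1 w0=0 w10=0 w2=1 w1=0 w7=1 w4=0 clk=0 w9=0 w5=1 w8=1
t1.Δ4 w6=1 w0=0 w10=0 w2=1 w1=0 w7=1 w4=0 clk=0 w9=1 w5=1 w8=1
t1.Δ5 w6=1 w0=0 w10=1 w2=1 w1=0 w7=1 w4=0 clk=0 w9=1 w5=1 w8=1
t2.Δ0 w6=1 w0=0 w10=1 w2=1 w1=0 w7=1 w4=0 clk=0 w9=1 w5=1 w8=1
t2.Δ1 w6=1 w0=0 w10=1 w2=1 w1=0 w7=1 w4=0 clk=1 w9=1 w5=1 w8=1
t2.Δ2 w6=1 w0=0 w10=1 w2=1 w1=0 w7=1 w4=1 clk=1 w9=1 w5=1 w8=1
t2.Δ3 w6=1 w0=0 w10=0 w2=1 w1=0 w7=1 w4=1 clk=1 w9=1 w5=1 w8=1

yes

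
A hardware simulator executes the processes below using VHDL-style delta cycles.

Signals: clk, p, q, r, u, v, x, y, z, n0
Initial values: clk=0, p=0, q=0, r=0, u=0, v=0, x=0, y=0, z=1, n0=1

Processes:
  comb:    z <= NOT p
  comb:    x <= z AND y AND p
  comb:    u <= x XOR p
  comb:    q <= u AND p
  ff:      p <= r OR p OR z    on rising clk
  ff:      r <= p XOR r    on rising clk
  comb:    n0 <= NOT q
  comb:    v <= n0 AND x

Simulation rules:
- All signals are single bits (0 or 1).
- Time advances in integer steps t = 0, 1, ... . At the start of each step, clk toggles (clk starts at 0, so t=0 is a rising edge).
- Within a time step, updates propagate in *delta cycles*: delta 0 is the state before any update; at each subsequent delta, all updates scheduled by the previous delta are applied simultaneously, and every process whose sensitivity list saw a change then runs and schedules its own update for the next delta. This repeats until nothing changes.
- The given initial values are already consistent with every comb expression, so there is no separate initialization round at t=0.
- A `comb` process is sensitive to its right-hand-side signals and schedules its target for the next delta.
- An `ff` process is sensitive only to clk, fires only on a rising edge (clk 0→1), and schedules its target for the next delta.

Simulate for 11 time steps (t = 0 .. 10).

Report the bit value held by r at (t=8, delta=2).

0

t=0 Δ0: u=0 q=0 y=0 z=1 x=0 v=0 clk=0 p=0 r=0 n0=1
  Δ1: clk:0→1
  Δ2: p:0→1
  Δ3: u:0→1, z:1→0
  Δ4: q:0→1
  Δ5: n0:1→0
  (5Δ to stable)
t=1 Δ0: u=1 q=1 y=0 z=0 x=0 v=0 clk=1 p=1 r=0 n0=0
  Δ1: clk:1→0
  (1Δ to stable)
t=2 Δ0: u=1 q=1 y=0 z=0 x=0 v=0 clk=0 p=1 r=0 n0=0
  Δ1: clk:0→1
  Δ2: r:0→1
  (2Δ to stable)
t=3 Δ0: u=1 q=1 y=0 z=0 x=0 v=0 clk=1 p=1 r=1 n0=0
  Δ1: clk:1→0
  (1Δ to stable)
t=4 Δ0: u=1 q=1 y=0 z=0 x=0 v=0 clk=0 p=1 r=1 n0=0
  Δ1: clk:0→1
  Δ2: r:1→0
  (2Δ to stable)
t=5 Δ0: u=1 q=1 y=0 z=0 x=0 v=0 clk=1 p=1 r=0 n0=0
  Δ1: clk:1→0
  (1Δ to stable)
t=6 Δ0: u=1 q=1 y=0 z=0 x=0 v=0 clk=0 p=1 r=0 n0=0
  Δ1: clk:0→1
  Δ2: r:0→1
  (2Δ to stable)
t=7 Δ0: u=1 q=1 y=0 z=0 x=0 v=0 clk=1 p=1 r=1 n0=0
  Δ1: clk:1→0
  (1Δ to stable)
t=8 Δ0: u=1 q=1 y=0 z=0 x=0 v=0 clk=0 p=1 r=1 n0=0
  Δ1: clk:0→1
  Δ2: r:1→0
  (2Δ to stable)
t=9 Δ0: u=1 q=1 y=0 z=0 x=0 v=0 clk=1 p=1 r=0 n0=0
  Δ1: clk:1→0
  (1Δ to stable)
t=10 Δ0: u=1 q=1 y=0 z=0 x=0 v=0 clk=0 p=1 r=0 n0=0
  Δ1: clk:0→1
  Δ2: r:0→1
  (2Δ to stable)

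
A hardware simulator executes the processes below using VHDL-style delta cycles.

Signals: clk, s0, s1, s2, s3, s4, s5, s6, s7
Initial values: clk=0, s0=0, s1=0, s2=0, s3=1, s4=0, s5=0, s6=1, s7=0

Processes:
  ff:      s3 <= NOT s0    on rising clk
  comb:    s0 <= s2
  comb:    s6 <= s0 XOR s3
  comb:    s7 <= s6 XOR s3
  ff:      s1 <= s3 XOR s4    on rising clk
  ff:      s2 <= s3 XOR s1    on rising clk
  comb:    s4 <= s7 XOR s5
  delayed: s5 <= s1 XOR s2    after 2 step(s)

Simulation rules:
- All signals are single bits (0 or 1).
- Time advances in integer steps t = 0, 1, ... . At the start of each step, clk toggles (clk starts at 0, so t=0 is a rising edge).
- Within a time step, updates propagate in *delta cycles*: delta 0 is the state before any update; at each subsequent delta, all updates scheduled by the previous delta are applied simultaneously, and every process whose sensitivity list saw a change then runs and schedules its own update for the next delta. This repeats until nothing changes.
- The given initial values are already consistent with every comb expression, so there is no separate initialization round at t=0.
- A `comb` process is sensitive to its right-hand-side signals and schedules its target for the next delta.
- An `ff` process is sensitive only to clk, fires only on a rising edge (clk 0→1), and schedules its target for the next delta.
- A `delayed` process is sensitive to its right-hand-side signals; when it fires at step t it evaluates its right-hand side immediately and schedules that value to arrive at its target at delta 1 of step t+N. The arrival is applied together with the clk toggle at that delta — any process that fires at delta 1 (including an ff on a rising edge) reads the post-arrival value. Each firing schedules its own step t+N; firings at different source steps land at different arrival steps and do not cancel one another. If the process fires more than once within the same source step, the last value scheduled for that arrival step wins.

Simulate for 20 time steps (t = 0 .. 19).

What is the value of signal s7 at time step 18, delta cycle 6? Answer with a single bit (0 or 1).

1

[bits: s4,s0,s7,clk,s6,s1,s3,s2,s5]
t=0: Δ0=000010100 Δ1=000110100 Δ2=000111110 Δ3=010111110 Δ4=010101110 Δ5=011101110 Δ6=111101110 | 6Δ
t=1: Δ0=111101110 Δ1=111001110 | 1Δ
t=2: Δ0=111001110 Δ1=111101110 Δ2=111100000 Δ3=100110000 Δ4=001100000 Δ5=100100000 Δ6=000100000 | 6Δ
t=3: Δ0=000100000 Δ1=000000000 | 1Δ
t=4: Δ0=000000000 Δ1=000100000 Δ2=000100100 Δ3=001110100 Δ4=100110100 Δ5=000110100 | 5Δ
t=5: Δ0=000110100 Δ1=000010100 | 1Δ
t=6: Δ0=000010100 Δ1=000110100 Δ2=000111110 Δ3=010111110 Δ4=010101110 Δ5=011101110 Δ6=111101110 | 6Δ
t=7: Δ0=111101110 Δ1=111001110 | 1Δ
t=8: Δ0=111001110 Δ1=111101110 Δ2=111100000 Δ3=100110000 Δ4=001100000 Δ5=100100000 Δ6=000100000 | 6Δ
t=9: Δ0=000100000 Δ1=000000000 | 1Δ
t=10: Δ0=000000000 Δ1=000100000 Δ2=000100100 Δ3=001110100 Δ4=100110100 Δ5=000110100 | 5Δ
t=11: Δ0=000110100 Δ1=000010100 | 1Δ
t=12: Δ0=000010100 Δ1=000110100 Δ2=000111110 Δ3=010111110 Δ4=010101110 Δ5=011101110 Δ6=111101110 | 6Δ
t=13: Δ0=111101110 Δ1=111001110 | 1Δ
t=14: Δ0=111001110 Δ1=111101110 Δ2=111100000 Δ3=100110000 Δ4=001100000 Δ5=100100000 Δ6=000100000 | 6Δ
t=15: Δ0=000100000 Δ1=000000000 | 1Δ
t=16: Δ0=000000000 Δ1=000100000 Δ2=000100100 Δ3=001110100 Δ4=100110100 Δ5=000110100 | 5Δ
t=17: Δ0=000110100 Δ1=000010100 | 1Δ
t=18: Δ0=000010100 Δ1=000110100 Δ2=000111110 Δ3=010111110 Δ4=010101110 Δ5=011101110 Δ6=111101110 | 6Δ
t=19: Δ0=111101110 Δ1=111001110 | 1Δ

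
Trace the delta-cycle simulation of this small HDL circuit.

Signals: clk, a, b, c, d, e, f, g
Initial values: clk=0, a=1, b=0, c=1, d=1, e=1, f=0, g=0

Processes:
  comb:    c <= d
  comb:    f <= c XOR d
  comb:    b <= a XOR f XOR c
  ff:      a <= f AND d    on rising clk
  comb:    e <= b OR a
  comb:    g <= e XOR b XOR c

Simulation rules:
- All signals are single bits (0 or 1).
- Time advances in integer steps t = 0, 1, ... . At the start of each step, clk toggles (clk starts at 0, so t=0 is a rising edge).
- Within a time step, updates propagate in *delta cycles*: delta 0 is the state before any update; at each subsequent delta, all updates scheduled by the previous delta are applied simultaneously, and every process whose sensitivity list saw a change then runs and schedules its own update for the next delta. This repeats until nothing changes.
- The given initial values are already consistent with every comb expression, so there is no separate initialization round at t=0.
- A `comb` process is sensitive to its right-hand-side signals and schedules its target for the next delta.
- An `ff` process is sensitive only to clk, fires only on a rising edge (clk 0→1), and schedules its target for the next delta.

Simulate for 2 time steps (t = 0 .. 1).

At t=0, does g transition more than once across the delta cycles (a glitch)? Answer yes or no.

no

t=0 Δ0: d=1 g=0 f=0 b=0 clk=0 a=1 c=1 e=1
  Δ1: clk:0→1
  Δ2: a:1→0
  Δ3: b:0→1, e:1→0
  Δ4: e:0→1
  Δ5: g:0→1
  (5Δ to stable)
t=1 Δ0: d=1 g=1 f=0 b=1 clk=1 a=0 c=1 e=1
  Δ1: clk:1→0
  (1Δ to stable)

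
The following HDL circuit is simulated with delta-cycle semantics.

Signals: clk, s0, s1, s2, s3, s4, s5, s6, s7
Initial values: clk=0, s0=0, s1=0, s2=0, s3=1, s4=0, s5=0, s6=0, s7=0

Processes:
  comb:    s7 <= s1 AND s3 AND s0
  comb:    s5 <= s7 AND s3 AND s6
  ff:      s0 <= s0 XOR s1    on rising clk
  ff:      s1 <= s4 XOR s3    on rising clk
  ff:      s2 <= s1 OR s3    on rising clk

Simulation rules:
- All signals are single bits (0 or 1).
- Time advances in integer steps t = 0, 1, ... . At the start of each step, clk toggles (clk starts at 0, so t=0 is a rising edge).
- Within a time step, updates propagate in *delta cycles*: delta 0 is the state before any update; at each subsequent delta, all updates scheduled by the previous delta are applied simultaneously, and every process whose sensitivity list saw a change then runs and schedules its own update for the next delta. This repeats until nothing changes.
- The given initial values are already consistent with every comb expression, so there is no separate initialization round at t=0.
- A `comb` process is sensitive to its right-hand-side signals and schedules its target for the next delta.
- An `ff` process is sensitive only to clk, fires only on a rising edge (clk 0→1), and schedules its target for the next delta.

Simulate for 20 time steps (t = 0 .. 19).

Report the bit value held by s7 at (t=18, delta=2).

t=0 Δ0: s2=0 s6=0 s0=0 s7=0 clk=0 s4=0 s1=0 s3=1 s5=0
  Δ1: clk:0→1
  Δ2: s2:0→1, s1:0→1
  (2Δ to stable)
t=1 Δ0: s2=1 s6=0 s0=0 s7=0 clk=1 s4=0 s1=1 s3=1 s5=0
  Δ1: clk:1→0
  (1Δ to stable)
t=2 Δ0: s2=1 s6=0 s0=0 s7=0 clk=0 s4=0 s1=1 s3=1 s5=0
  Δ1: clk:0→1
  Δ2: s0:0→1
  Δ3: s7:0→1
  (3Δ to stable)
t=3 Δ0: s2=1 s6=0 s0=1 s7=1 clk=1 s4=0 s1=1 s3=1 s5=0
  Δ1: clk:1→0
  (1Δ to stable)
t=4 Δ0: s2=1 s6=0 s0=1 s7=1 clk=0 s4=0 s1=1 s3=1 s5=0
  Δ1: clk:0→1
  Δ2: s0:1→0
  Δ3: s7:1→0
  (3Δ to stable)
t=5 Δ0: s2=1 s6=0 s0=0 s7=0 clk=1 s4=0 s1=1 s3=1 s5=0
  Δ1: clk:1→0
  (1Δ to stable)
t=6 Δ0: s2=1 s6=0 s0=0 s7=0 clk=0 s4=0 s1=1 s3=1 s5=0
  Δ1: clk:0→1
  Δ2: s0:0→1
  Δ3: s7:0→1
  (3Δ to stable)
t=7 Δ0: s2=1 s6=0 s0=1 s7=1 clk=1 s4=0 s1=1 s3=1 s5=0
  Δ1: clk:1→0
  (1Δ to stable)
t=8 Δ0: s2=1 s6=0 s0=1 s7=1 clk=0 s4=0 s1=1 s3=1 s5=0
  Δ1: clk:0→1
  Δ2: s0:1→0
  Δ3: s7:1→0
  (3Δ to stable)
t=9 Δ0: s2=1 s6=0 s0=0 s7=0 clk=1 s4=0 s1=1 s3=1 s5=0
  Δ1: clk:1→0
  (1Δ to stable)
t=10 Δ0: s2=1 s6=0 s0=0 s7=0 clk=0 s4=0 s1=1 s3=1 s5=0
  Δ1: clk:0→1
  Δ2: s0:0→1
  Δ3: s7:0→1
  (3Δ to stable)
t=11 Δ0: s2=1 s6=0 s0=1 s7=1 clk=1 s4=0 s1=1 s3=1 s5=0
  Δ1: clk:1→0
  (1Δ to stable)
t=12 Δ0: s2=1 s6=0 s0=1 s7=1 clk=0 s4=0 s1=1 s3=1 s5=0
  Δ1: clk:0→1
  Δ2: s0:1→0
  Δ3: s7:1→0
  (3Δ to stable)
t=13 Δ0: s2=1 s6=0 s0=0 s7=0 clk=1 s4=0 s1=1 s3=1 s5=0
  Δ1: clk:1→0
  (1Δ to stable)
t=14 Δ0: s2=1 s6=0 s0=0 s7=0 clk=0 s4=0 s1=1 s3=1 s5=0
  Δ1: clk:0→1
  Δ2: s0:0→1
  Δ3: s7:0→1
  (3Δ to stable)
t=15 Δ0: s2=1 s6=0 s0=1 s7=1 clk=1 s4=0 s1=1 s3=1 s5=0
  Δ1: clk:1→0
  (1Δ to stable)
t=16 Δ0: s2=1 s6=0 s0=1 s7=1 clk=0 s4=0 s1=1 s3=1 s5=0
  Δ1: clk:0→1
  Δ2: s0:1→0
  Δ3: s7:1→0
  (3Δ to stable)
t=17 Δ0: s2=1 s6=0 s0=0 s7=0 clk=1 s4=0 s1=1 s3=1 s5=0
  Δ1: clk:1→0
  (1Δ to stable)
t=18 Δ0: s2=1 s6=0 s0=0 s7=0 clk=0 s4=0 s1=1 s3=1 s5=0
  Δ1: clk:0→1
  Δ2: s0:0→1
  Δ3: s7:0→1
  (3Δ to stable)
t=19 Δ0: s2=1 s6=0 s0=1 s7=1 clk=1 s4=0 s1=1 s3=1 s5=0
  Δ1: clk:1→0
  (1Δ to stable)

0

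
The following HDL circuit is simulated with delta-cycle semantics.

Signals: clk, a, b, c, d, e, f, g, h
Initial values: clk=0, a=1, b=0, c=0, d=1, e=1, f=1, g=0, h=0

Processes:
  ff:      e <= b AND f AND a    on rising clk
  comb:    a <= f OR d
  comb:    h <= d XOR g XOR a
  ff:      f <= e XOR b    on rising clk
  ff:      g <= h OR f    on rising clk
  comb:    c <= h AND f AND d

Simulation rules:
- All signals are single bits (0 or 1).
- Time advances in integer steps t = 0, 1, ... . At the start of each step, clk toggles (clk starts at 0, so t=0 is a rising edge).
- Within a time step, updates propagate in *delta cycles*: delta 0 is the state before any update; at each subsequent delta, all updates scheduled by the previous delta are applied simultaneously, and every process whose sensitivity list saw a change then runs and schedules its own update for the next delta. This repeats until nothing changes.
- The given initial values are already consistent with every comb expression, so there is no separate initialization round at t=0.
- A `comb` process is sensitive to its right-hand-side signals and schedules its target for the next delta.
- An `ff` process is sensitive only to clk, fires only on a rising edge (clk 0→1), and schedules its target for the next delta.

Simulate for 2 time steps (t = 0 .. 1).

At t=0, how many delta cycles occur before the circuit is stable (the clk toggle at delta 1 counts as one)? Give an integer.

4

t0.Δ0 clk=0 g=0 b=0 e=1 f=1 c=0 h=0 d=1 a=1
t0.Δ1 clk=1 g=0 b=0 e=1 f=1 c=0 h=0 d=1 a=1
t0.Δ2 clk=1 g=1 b=0 e=0 f=1 c=0 h=0 d=1 a=1
t0.Δ3 clk=1 g=1 b=0 e=0 f=1 c=0 h=1 d=1 a=1
t0.Δ4 clk=1 g=1 b=0 e=0 f=1 c=1 h=1 d=1 a=1
t1.Δ0 clk=1 g=1 b=0 e=0 f=1 c=1 h=1 d=1 a=1
t1.Δ1 clk=0 g=1 b=0 e=0 f=1 c=1 h=1 d=1 a=1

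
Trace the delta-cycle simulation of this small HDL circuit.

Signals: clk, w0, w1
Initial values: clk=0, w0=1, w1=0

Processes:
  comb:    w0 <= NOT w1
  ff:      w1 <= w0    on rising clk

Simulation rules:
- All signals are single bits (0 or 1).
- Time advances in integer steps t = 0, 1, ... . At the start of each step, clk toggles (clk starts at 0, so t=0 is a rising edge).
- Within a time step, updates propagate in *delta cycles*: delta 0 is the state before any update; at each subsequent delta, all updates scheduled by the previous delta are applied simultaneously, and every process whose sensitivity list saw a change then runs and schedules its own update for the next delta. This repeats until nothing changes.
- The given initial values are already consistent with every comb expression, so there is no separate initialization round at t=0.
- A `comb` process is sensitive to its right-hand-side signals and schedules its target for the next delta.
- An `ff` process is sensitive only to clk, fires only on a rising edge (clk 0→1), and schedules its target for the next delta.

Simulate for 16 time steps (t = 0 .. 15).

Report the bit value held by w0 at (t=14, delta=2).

0

t0.Δ0 w1=0 clk=0 w0=1
t0.Δ1 w1=0 clk=1 w0=1
t0.Δ2 w1=1 clk=1 w0=1
t0.Δ3 w1=1 clk=1 w0=0
t1.Δ0 w1=1 clk=1 w0=0
t1.Δ1 w1=1 clk=0 w0=0
t2.Δ0 w1=1 clk=0 w0=0
t2.Δ1 w1=1 clk=1 w0=0
t2.Δ2 w1=0 clk=1 w0=0
t2.Δ3 w1=0 clk=1 w0=1
t3.Δ0 w1=0 clk=1 w0=1
t3.Δ1 w1=0 clk=0 w0=1
t4.Δ0 w1=0 clk=0 w0=1
t4.Δ1 w1=0 clk=1 w0=1
t4.Δ2 w1=1 clk=1 w0=1
t4.Δ3 w1=1 clk=1 w0=0
t5.Δ0 w1=1 clk=1 w0=0
t5.Δ1 w1=1 clk=0 w0=0
t6.Δ0 w1=1 clk=0 w0=0
t6.Δ1 w1=1 clk=1 w0=0
t6.Δ2 w1=0 clk=1 w0=0
t6.Δ3 w1=0 clk=1 w0=1
t7.Δ0 w1=0 clk=1 w0=1
t7.Δ1 w1=0 clk=0 w0=1
t8.Δ0 w1=0 clk=0 w0=1
t8.Δ1 w1=0 clk=1 w0=1
t8.Δ2 w1=1 clk=1 w0=1
t8.Δ3 w1=1 clk=1 w0=0
t9.Δ0 w1=1 clk=1 w0=0
t9.Δ1 w1=1 clk=0 w0=0
t10.Δ0 w1=1 clk=0 w0=0
t10.Δ1 w1=1 clk=1 w0=0
t10.Δ2 w1=0 clk=1 w0=0
t10.Δ3 w1=0 clk=1 w0=1
t11.Δ0 w1=0 clk=1 w0=1
t11.Δ1 w1=0 clk=0 w0=1
t12.Δ0 w1=0 clk=0 w0=1
t12.Δ1 w1=0 clk=1 w0=1
t12.Δ2 w1=1 clk=1 w0=1
t12.Δ3 w1=1 clk=1 w0=0
t13.Δ0 w1=1 clk=1 w0=0
t13.Δ1 w1=1 clk=0 w0=0
t14.Δ0 w1=1 clk=0 w0=0
t14.Δ1 w1=1 clk=1 w0=0
t14.Δ2 w1=0 clk=1 w0=0
t14.Δ3 w1=0 clk=1 w0=1
t15.Δ0 w1=0 clk=1 w0=1
t15.Δ1 w1=0 clk=0 w0=1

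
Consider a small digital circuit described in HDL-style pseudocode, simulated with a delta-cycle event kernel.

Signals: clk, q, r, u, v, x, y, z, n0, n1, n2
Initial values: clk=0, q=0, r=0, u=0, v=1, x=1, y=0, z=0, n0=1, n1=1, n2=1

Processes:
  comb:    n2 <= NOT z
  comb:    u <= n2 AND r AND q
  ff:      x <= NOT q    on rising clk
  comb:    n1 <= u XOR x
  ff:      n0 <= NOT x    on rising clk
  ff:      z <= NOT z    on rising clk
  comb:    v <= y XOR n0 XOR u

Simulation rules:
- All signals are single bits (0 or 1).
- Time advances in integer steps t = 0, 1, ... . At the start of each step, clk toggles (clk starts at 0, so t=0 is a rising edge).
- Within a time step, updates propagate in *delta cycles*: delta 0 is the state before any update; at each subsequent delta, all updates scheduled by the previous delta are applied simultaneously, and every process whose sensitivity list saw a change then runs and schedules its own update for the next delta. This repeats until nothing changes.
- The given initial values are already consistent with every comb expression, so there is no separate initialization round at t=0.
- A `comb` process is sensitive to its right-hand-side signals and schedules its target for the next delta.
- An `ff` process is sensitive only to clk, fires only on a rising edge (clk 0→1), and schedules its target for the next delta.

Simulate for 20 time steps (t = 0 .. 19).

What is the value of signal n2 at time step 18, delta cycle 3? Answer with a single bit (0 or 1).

t0.Δ0 n2=1 clk=0 n1=1 n0=1 x=1 q=0 r=0 y=0 v=1 u=0 z=0
t0.Δ1 n2=1 clk=1 n1=1 n0=1 x=1 q=0 r=0 y=0 v=1 u=0 z=0
t0.Δ2 n2=1 clk=1 n1=1 n0=0 x=1 q=0 r=0 y=0 v=1 u=0 z=1
t0.Δ3 n2=0 clk=1 n1=1 n0=0 x=1 q=0 r=0 y=0 v=0 u=0 z=1
t1.Δ0 n2=0 clk=1 n1=1 n0=0 x=1 q=0 r=0 y=0 v=0 u=0 z=1
t1.Δ1 n2=0 clk=0 n1=1 n0=0 x=1 q=0 r=0 y=0 v=0 u=0 z=1
t2.Δ0 n2=0 clk=0 n1=1 n0=0 x=1 q=0 r=0 y=0 v=0 u=0 z=1
t2.Δ1 n2=0 clk=1 n1=1 n0=0 x=1 q=0 r=0 y=0 v=0 u=0 z=1
t2.Δ2 n2=0 clk=1 n1=1 n0=0 x=1 q=0 r=0 y=0 v=0 u=0 z=0
t2.Δ3 n2=1 clk=1 n1=1 n0=0 x=1 q=0 r=0 y=0 v=0 u=0 z=0
t3.Δ0 n2=1 clk=1 n1=1 n0=0 x=1 q=0 r=0 y=0 v=0 u=0 z=0
t3.Δ1 n2=1 clk=0 n1=1 n0=0 x=1 q=0 r=0 y=0 v=0 u=0 z=0
t4.Δ0 n2=1 clk=0 n1=1 n0=0 x=1 q=0 r=0 y=0 v=0 u=0 z=0
t4.Δ1 n2=1 clk=1 n1=1 n0=0 x=1 q=0 r=0 y=0 v=0 u=0 z=0
t4.Δ2 n2=1 clk=1 n1=1 n0=0 x=1 q=0 r=0 y=0 v=0 u=0 z=1
t4.Δ3 n2=0 clk=1 n1=1 n0=0 x=1 q=0 r=0 y=0 v=0 u=0 z=1
t5.Δ0 n2=0 clk=1 n1=1 n0=0 x=1 q=0 r=0 y=0 v=0 u=0 z=1
t5.Δ1 n2=0 clk=0 n1=1 n0=0 x=1 q=0 r=0 y=0 v=0 u=0 z=1
t6.Δ0 n2=0 clk=0 n1=1 n0=0 x=1 q=0 r=0 y=0 v=0 u=0 z=1
t6.Δ1 n2=0 clk=1 n1=1 n0=0 x=1 q=0 r=0 y=0 v=0 u=0 z=1
t6.Δ2 n2=0 clk=1 n1=1 n0=0 x=1 q=0 r=0 y=0 v=0 u=0 z=0
t6.Δ3 n2=1 clk=1 n1=1 n0=0 x=1 q=0 r=0 y=0 v=0 u=0 z=0
t7.Δ0 n2=1 clk=1 n1=1 n0=0 x=1 q=0 r=0 y=0 v=0 u=0 z=0
t7.Δ1 n2=1 clk=0 n1=1 n0=0 x=1 q=0 r=0 y=0 v=0 u=0 z=0
t8.Δ0 n2=1 clk=0 n1=1 n0=0 x=1 q=0 r=0 y=0 v=0 u=0 z=0
t8.Δ1 n2=1 clk=1 n1=1 n0=0 x=1 q=0 r=0 y=0 v=0 u=0 z=0
t8.Δ2 n2=1 clk=1 n1=1 n0=0 x=1 q=0 r=0 y=0 v=0 u=0 z=1
t8.Δ3 n2=0 clk=1 n1=1 n0=0 x=1 q=0 r=0 y=0 v=0 u=0 z=1
t9.Δ0 n2=0 clk=1 n1=1 n0=0 x=1 q=0 r=0 y=0 v=0 u=0 z=1
t9.Δ1 n2=0 clk=0 n1=1 n0=0 x=1 q=0 r=0 y=0 v=0 u=0 z=1
t10.Δ0 n2=0 clk=0 n1=1 n0=0 x=1 q=0 r=0 y=0 v=0 u=0 z=1
t10.Δ1 n2=0 clk=1 n1=1 n0=0 x=1 q=0 r=0 y=0 v=0 u=0 z=1
t10.Δ2 n2=0 clk=1 n1=1 n0=0 x=1 q=0 r=0 y=0 v=0 u=0 z=0
t10.Δ3 n2=1 clk=1 n1=1 n0=0 x=1 q=0 r=0 y=0 v=0 u=0 z=0
t11.Δ0 n2=1 clk=1 n1=1 n0=0 x=1 q=0 r=0 y=0 v=0 u=0 z=0
t11.Δ1 n2=1 clk=0 n1=1 n0=0 x=1 q=0 r=0 y=0 v=0 u=0 z=0
t12.Δ0 n2=1 clk=0 n1=1 n0=0 x=1 q=0 r=0 y=0 v=0 u=0 z=0
t12.Δ1 n2=1 clk=1 n1=1 n0=0 x=1 q=0 r=0 y=0 v=0 u=0 z=0
t12.Δ2 n2=1 clk=1 n1=1 n0=0 x=1 q=0 r=0 y=0 v=0 u=0 z=1
t12.Δ3 n2=0 clk=1 n1=1 n0=0 x=1 q=0 r=0 y=0 v=0 u=0 z=1
t13.Δ0 n2=0 clk=1 n1=1 n0=0 x=1 q=0 r=0 y=0 v=0 u=0 z=1
t13.Δ1 n2=0 clk=0 n1=1 n0=0 x=1 q=0 r=0 y=0 v=0 u=0 z=1
t14.Δ0 n2=0 clk=0 n1=1 n0=0 x=1 q=0 r=0 y=0 v=0 u=0 z=1
t14.Δ1 n2=0 clk=1 n1=1 n0=0 x=1 q=0 r=0 y=0 v=0 u=0 z=1
t14.Δ2 n2=0 clk=1 n1=1 n0=0 x=1 q=0 r=0 y=0 v=0 u=0 z=0
t14.Δ3 n2=1 clk=1 n1=1 n0=0 x=1 q=0 r=0 y=0 v=0 u=0 z=0
t15.Δ0 n2=1 clk=1 n1=1 n0=0 x=1 q=0 r=0 y=0 v=0 u=0 z=0
t15.Δ1 n2=1 clk=0 n1=1 n0=0 x=1 q=0 r=0 y=0 v=0 u=0 z=0
t16.Δ0 n2=1 clk=0 n1=1 n0=0 x=1 q=0 r=0 y=0 v=0 u=0 z=0
t16.Δ1 n2=1 clk=1 n1=1 n0=0 x=1 q=0 r=0 y=0 v=0 u=0 z=0
t16.Δ2 n2=1 clk=1 n1=1 n0=0 x=1 q=0 r=0 y=0 v=0 u=0 z=1
t16.Δ3 n2=0 clk=1 n1=1 n0=0 x=1 q=0 r=0 y=0 v=0 u=0 z=1
t17.Δ0 n2=0 clk=1 n1=1 n0=0 x=1 q=0 r=0 y=0 v=0 u=0 z=1
t17.Δ1 n2=0 clk=0 n1=1 n0=0 x=1 q=0 r=0 y=0 v=0 u=0 z=1
t18.Δ0 n2=0 clk=0 n1=1 n0=0 x=1 q=0 r=0 y=0 v=0 u=0 z=1
t18.Δ1 n2=0 clk=1 n1=1 n0=0 x=1 q=0 r=0 y=0 v=0 u=0 z=1
t18.Δ2 n2=0 clk=1 n1=1 n0=0 x=1 q=0 r=0 y=0 v=0 u=0 z=0
t18.Δ3 n2=1 clk=1 n1=1 n0=0 x=1 q=0 r=0 y=0 v=0 u=0 z=0
t19.Δ0 n2=1 clk=1 n1=1 n0=0 x=1 q=0 r=0 y=0 v=0 u=0 z=0
t19.Δ1 n2=1 clk=0 n1=1 n0=0 x=1 q=0 r=0 y=0 v=0 u=0 z=0

1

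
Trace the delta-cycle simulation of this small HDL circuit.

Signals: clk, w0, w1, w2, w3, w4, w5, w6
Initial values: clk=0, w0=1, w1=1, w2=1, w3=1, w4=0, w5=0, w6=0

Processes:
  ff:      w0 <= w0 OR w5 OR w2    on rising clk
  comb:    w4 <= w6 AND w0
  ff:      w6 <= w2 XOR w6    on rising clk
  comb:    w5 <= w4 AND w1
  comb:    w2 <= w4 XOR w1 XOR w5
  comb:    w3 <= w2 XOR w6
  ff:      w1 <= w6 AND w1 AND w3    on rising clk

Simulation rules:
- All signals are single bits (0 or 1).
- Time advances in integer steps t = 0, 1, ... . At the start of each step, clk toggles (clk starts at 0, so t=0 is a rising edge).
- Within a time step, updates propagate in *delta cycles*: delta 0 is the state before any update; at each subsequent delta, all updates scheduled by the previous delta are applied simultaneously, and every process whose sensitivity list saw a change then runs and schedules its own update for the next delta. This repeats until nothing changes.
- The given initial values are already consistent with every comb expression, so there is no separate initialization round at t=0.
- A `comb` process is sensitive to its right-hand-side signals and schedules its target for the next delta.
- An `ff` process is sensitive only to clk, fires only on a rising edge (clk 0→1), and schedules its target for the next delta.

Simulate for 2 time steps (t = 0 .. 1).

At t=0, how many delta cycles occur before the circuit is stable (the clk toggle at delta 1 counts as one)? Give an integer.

5

t0.Δ0 w3=1 w4=0 w1=1 w5=0 w0=1 w6=0 clk=0 w2=1
t0.Δ1 w3=1 w4=0 w1=1 w5=0 w0=1 w6=0 clk=1 w2=1
t0.Δ2 w3=1 w4=0 w1=0 w5=0 w0=1 w6=1 clk=1 w2=1
t0.Δ3 w3=0 w4=1 w1=0 w5=0 w0=1 w6=1 clk=1 w2=0
t0.Δ4 w3=1 w4=1 w1=0 w5=0 w0=1 w6=1 clk=1 w2=1
t0.Δ5 w3=0 w4=1 w1=0 w5=0 w0=1 w6=1 clk=1 w2=1
t1.Δ0 w3=0 w4=1 w1=0 w5=0 w0=1 w6=1 clk=1 w2=1
t1.Δ1 w3=0 w4=1 w1=0 w5=0 w0=1 w6=1 clk=0 w2=1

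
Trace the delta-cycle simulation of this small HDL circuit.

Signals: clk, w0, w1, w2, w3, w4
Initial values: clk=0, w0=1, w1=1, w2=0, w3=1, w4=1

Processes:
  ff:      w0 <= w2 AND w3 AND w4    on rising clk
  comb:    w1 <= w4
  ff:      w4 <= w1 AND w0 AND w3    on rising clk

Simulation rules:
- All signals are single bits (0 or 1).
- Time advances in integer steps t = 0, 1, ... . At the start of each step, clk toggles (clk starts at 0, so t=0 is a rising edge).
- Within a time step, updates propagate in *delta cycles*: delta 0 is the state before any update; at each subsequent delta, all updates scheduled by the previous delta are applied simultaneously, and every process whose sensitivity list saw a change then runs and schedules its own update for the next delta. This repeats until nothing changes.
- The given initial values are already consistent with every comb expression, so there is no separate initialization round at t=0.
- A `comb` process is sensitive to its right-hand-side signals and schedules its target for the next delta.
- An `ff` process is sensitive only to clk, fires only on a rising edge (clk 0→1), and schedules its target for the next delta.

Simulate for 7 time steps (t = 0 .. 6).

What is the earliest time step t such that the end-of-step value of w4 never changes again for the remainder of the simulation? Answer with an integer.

2

t0.Δ0 w2=0 w0=1 w1=1 w3=1 w4=1 clk=0
t0.Δ1 w2=0 w0=1 w1=1 w3=1 w4=1 clk=1
t0.Δ2 w2=0 w0=0 w1=1 w3=1 w4=1 clk=1
t1.Δ0 w2=0 w0=0 w1=1 w3=1 w4=1 clk=1
t1.Δ1 w2=0 w0=0 w1=1 w3=1 w4=1 clk=0
t2.Δ0 w2=0 w0=0 w1=1 w3=1 w4=1 clk=0
t2.Δ1 w2=0 w0=0 w1=1 w3=1 w4=1 clk=1
t2.Δ2 w2=0 w0=0 w1=1 w3=1 w4=0 clk=1
t2.Δ3 w2=0 w0=0 w1=0 w3=1 w4=0 clk=1
t3.Δ0 w2=0 w0=0 w1=0 w3=1 w4=0 clk=1
t3.Δ1 w2=0 w0=0 w1=0 w3=1 w4=0 clk=0
t4.Δ0 w2=0 w0=0 w1=0 w3=1 w4=0 clk=0
t4.Δ1 w2=0 w0=0 w1=0 w3=1 w4=0 clk=1
t5.Δ0 w2=0 w0=0 w1=0 w3=1 w4=0 clk=1
t5.Δ1 w2=0 w0=0 w1=0 w3=1 w4=0 clk=0
t6.Δ0 w2=0 w0=0 w1=0 w3=1 w4=0 clk=0
t6.Δ1 w2=0 w0=0 w1=0 w3=1 w4=0 clk=1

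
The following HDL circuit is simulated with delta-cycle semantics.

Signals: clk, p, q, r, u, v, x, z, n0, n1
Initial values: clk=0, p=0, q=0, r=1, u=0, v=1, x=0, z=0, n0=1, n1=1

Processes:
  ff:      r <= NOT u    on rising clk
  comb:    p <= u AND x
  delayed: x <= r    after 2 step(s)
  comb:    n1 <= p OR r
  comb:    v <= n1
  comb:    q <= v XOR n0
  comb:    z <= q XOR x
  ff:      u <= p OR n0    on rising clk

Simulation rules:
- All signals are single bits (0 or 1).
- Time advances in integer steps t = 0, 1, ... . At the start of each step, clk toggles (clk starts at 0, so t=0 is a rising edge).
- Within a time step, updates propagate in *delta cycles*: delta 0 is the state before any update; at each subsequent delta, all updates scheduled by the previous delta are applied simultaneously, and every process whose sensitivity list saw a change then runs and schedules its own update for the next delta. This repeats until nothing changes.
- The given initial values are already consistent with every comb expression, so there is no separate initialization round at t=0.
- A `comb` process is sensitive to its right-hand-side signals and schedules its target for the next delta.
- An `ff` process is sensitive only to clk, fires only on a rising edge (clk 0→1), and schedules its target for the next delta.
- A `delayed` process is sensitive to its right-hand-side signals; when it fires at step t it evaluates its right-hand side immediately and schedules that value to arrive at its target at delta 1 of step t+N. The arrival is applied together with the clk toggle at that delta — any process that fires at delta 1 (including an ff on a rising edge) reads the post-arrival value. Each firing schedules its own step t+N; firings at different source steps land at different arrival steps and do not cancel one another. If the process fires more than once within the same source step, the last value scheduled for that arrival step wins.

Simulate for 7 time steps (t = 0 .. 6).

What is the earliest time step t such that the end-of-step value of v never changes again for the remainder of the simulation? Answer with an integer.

2

t0.Δ0 clk=0 n1=1 z=0 n0=1 u=0 q=0 v=1 x=0 r=1 p=0
t0.Δ1 clk=1 n1=1 z=0 n0=1 u=0 q=0 v=1 x=0 r=1 p=0
t0.Δ2 clk=1 n1=1 z=0 n0=1 u=1 q=0 v=1 x=0 r=1 p=0
t1.Δ0 clk=1 n1=1 z=0 n0=1 u=1 q=0 v=1 x=0 r=1 p=0
t1.Δ1 clk=0 n1=1 z=0 n0=1 u=1 q=0 v=1 x=0 r=1 p=0
t2.Δ0 clk=0 n1=1 z=0 n0=1 u=1 q=0 v=1 x=0 r=1 p=0
t2.Δ1 clk=1 n1=1 z=0 n0=1 u=1 q=0 v=1 x=0 r=1 p=0
t2.Δ2 clk=1 n1=1 z=0 n0=1 u=1 q=0 v=1 x=0 r=0 p=0
t2.Δ3 clk=1 n1=0 z=0 n0=1 u=1 q=0 v=1 x=0 r=0 p=0
t2.Δ4 clk=1 n1=0 z=0 n0=1 u=1 q=0 v=0 x=0 r=0 p=0
t2.Δ5 clk=1 n1=0 z=0 n0=1 u=1 q=1 v=0 x=0 r=0 p=0
t2.Δ6 clk=1 n1=0 z=1 n0=1 u=1 q=1 v=0 x=0 r=0 p=0
t3.Δ0 clk=1 n1=0 z=1 n0=1 u=1 q=1 v=0 x=0 r=0 p=0
t3.Δ1 clk=0 n1=0 z=1 n0=1 u=1 q=1 v=0 x=0 r=0 p=0
t4.Δ0 clk=0 n1=0 z=1 n0=1 u=1 q=1 v=0 x=0 r=0 p=0
t4.Δ1 clk=1 n1=0 z=1 n0=1 u=1 q=1 v=0 x=0 r=0 p=0
t5.Δ0 clk=1 n1=0 z=1 n0=1 u=1 q=1 v=0 x=0 r=0 p=0
t5.Δ1 clk=0 n1=0 z=1 n0=1 u=1 q=1 v=0 x=0 r=0 p=0
t6.Δ0 clk=0 n1=0 z=1 n0=1 u=1 q=1 v=0 x=0 r=0 p=0
t6.Δ1 clk=1 n1=0 z=1 n0=1 u=1 q=1 v=0 x=0 r=0 p=0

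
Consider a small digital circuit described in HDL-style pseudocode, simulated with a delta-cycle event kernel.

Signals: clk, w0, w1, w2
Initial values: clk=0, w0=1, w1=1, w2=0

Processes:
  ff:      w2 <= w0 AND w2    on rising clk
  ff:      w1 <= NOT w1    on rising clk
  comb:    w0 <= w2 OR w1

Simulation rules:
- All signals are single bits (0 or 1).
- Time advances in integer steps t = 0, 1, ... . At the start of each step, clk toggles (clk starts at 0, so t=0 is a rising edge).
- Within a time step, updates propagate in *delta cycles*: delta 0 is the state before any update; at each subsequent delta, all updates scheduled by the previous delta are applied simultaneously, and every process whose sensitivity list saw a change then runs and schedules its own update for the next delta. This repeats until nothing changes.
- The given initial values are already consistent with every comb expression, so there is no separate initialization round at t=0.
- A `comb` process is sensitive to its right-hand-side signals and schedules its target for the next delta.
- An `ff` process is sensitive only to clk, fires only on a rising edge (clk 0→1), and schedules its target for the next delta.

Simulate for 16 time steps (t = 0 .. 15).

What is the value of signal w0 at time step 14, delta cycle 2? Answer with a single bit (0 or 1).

0

t=0 Δ0: w2=0 clk=0 w0=1 w1=1
  Δ1: clk:0→1
  Δ2: w1:1→0
  Δ3: w0:1→0
  (3Δ to stable)
t=1 Δ0: w2=0 clk=1 w0=0 w1=0
  Δ1: clk:1→0
  (1Δ to stable)
t=2 Δ0: w2=0 clk=0 w0=0 w1=0
  Δ1: clk:0→1
  Δ2: w1:0→1
  Δ3: w0:0→1
  (3Δ to stable)
t=3 Δ0: w2=0 clk=1 w0=1 w1=1
  Δ1: clk:1→0
  (1Δ to stable)
t=4 Δ0: w2=0 clk=0 w0=1 w1=1
  Δ1: clk:0→1
  Δ2: w1:1→0
  Δ3: w0:1→0
  (3Δ to stable)
t=5 Δ0: w2=0 clk=1 w0=0 w1=0
  Δ1: clk:1→0
  (1Δ to stable)
t=6 Δ0: w2=0 clk=0 w0=0 w1=0
  Δ1: clk:0→1
  Δ2: w1:0→1
  Δ3: w0:0→1
  (3Δ to stable)
t=7 Δ0: w2=0 clk=1 w0=1 w1=1
  Δ1: clk:1→0
  (1Δ to stable)
t=8 Δ0: w2=0 clk=0 w0=1 w1=1
  Δ1: clk:0→1
  Δ2: w1:1→0
  Δ3: w0:1→0
  (3Δ to stable)
t=9 Δ0: w2=0 clk=1 w0=0 w1=0
  Δ1: clk:1→0
  (1Δ to stable)
t=10 Δ0: w2=0 clk=0 w0=0 w1=0
  Δ1: clk:0→1
  Δ2: w1:0→1
  Δ3: w0:0→1
  (3Δ to stable)
t=11 Δ0: w2=0 clk=1 w0=1 w1=1
  Δ1: clk:1→0
  (1Δ to stable)
t=12 Δ0: w2=0 clk=0 w0=1 w1=1
  Δ1: clk:0→1
  Δ2: w1:1→0
  Δ3: w0:1→0
  (3Δ to stable)
t=13 Δ0: w2=0 clk=1 w0=0 w1=0
  Δ1: clk:1→0
  (1Δ to stable)
t=14 Δ0: w2=0 clk=0 w0=0 w1=0
  Δ1: clk:0→1
  Δ2: w1:0→1
  Δ3: w0:0→1
  (3Δ to stable)
t=15 Δ0: w2=0 clk=1 w0=1 w1=1
  Δ1: clk:1→0
  (1Δ to stable)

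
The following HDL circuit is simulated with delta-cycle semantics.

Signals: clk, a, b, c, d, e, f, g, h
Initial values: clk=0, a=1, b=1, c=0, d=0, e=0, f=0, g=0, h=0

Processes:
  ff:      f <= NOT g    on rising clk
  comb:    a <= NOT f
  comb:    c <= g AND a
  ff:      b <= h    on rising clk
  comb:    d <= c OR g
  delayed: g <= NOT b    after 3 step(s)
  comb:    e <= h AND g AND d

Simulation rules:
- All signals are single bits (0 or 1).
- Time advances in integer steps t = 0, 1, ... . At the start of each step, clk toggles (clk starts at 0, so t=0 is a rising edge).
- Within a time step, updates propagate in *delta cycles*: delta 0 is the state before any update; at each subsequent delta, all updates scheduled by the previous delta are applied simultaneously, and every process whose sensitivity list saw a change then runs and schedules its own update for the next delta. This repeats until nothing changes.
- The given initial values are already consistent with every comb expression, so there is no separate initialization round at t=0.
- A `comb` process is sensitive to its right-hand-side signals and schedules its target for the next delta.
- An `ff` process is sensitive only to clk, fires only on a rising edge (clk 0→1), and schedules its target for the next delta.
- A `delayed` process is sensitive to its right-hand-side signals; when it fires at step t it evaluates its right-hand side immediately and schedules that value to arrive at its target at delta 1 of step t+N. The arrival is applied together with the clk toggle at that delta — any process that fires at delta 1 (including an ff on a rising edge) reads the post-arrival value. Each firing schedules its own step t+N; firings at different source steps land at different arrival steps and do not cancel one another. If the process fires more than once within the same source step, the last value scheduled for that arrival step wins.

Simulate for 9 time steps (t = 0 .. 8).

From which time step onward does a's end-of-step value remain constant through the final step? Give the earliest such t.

4

t0.Δ0 h=0 b=1 d=0 g=0 e=0 a=1 c=0 f=0 clk=0
t0.Δ1 h=0 b=1 d=0 g=0 e=0 a=1 c=0 f=0 clk=1
t0.Δ2 h=0 b=0 d=0 g=0 e=0 a=1 c=0 f=1 clk=1
t0.Δ3 h=0 b=0 d=0 g=0 e=0 a=0 c=0 f=1 clk=1
t1.Δ0 h=0 b=0 d=0 g=0 e=0 a=0 c=0 f=1 clk=1
t1.Δ1 h=0 b=0 d=0 g=0 e=0 a=0 c=0 f=1 clk=0
t2.Δ0 h=0 b=0 d=0 g=0 e=0 a=0 c=0 f=1 clk=0
t2.Δ1 h=0 b=0 d=0 g=0 e=0 a=0 c=0 f=1 clk=1
t3.Δ0 h=0 b=0 d=0 g=0 e=0 a=0 c=0 f=1 clk=1
t3.Δ1 h=0 b=0 d=0 g=1 e=0 a=0 c=0 f=1 clk=0
t3.Δ2 h=0 b=0 d=1 g=1 e=0 a=0 c=0 f=1 clk=0
t4.Δ0 h=0 b=0 d=1 g=1 e=0 a=0 c=0 f=1 clk=0
t4.Δ1 h=0 b=0 d=1 g=1 e=0 a=0 c=0 f=1 clk=1
t4.Δ2 h=0 b=0 d=1 g=1 e=0 a=0 c=0 f=0 clk=1
t4.Δ3 h=0 b=0 d=1 g=1 e=0 a=1 c=0 f=0 clk=1
t4.Δ4 h=0 b=0 d=1 g=1 e=0 a=1 c=1 f=0 clk=1
t5.Δ0 h=0 b=0 d=1 g=1 e=0 a=1 c=1 f=0 clk=1
t5.Δ1 h=0 b=0 d=1 g=1 e=0 a=1 c=1 f=0 clk=0
t6.Δ0 h=0 b=0 d=1 g=1 e=0 a=1 c=1 f=0 clk=0
t6.Δ1 h=0 b=0 d=1 g=1 e=0 a=1 c=1 f=0 clk=1
t7.Δ0 h=0 b=0 d=1 g=1 e=0 a=1 c=1 f=0 clk=1
t7.Δ1 h=0 b=0 d=1 g=1 e=0 a=1 c=1 f=0 clk=0
t8.Δ0 h=0 b=0 d=1 g=1 e=0 a=1 c=1 f=0 clk=0
t8.Δ1 h=0 b=0 d=1 g=1 e=0 a=1 c=1 f=0 clk=1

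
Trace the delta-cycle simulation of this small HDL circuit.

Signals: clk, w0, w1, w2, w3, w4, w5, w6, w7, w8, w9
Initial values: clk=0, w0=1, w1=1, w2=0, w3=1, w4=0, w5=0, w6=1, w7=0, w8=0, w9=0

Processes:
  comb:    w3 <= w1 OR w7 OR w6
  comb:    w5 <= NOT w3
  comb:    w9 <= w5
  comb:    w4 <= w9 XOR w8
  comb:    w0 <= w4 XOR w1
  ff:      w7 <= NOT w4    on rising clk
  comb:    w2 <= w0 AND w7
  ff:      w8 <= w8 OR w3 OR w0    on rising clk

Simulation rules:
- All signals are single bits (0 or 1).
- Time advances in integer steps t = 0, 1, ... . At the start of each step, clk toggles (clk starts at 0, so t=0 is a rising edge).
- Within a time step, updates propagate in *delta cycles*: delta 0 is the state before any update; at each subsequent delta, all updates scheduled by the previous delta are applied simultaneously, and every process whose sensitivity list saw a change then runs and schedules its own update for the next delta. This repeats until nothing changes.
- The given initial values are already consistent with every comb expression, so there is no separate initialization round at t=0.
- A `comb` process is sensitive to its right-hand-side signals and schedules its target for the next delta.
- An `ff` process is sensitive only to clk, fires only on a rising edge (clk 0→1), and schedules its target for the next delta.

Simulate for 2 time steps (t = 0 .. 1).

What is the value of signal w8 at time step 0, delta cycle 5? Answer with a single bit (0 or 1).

t=0 Δ0: clk=0 w7=0 w2=0 w5=0 w0=1 w8=0 w9=0 w4=0 w3=1 w1=1 w6=1
  Δ1: clk:0→1
  Δ2: w7:0→1, w8:0→1
  Δ3: w2:0→1, w4:0→1
  Δ4: w0:1→0
  Δ5: w2:1→0
  (5Δ to stable)
t=1 Δ0: clk=1 w7=1 w2=0 w5=0 w0=0 w8=1 w9=0 w4=1 w3=1 w1=1 w6=1
  Δ1: clk:1→0
  (1Δ to stable)

1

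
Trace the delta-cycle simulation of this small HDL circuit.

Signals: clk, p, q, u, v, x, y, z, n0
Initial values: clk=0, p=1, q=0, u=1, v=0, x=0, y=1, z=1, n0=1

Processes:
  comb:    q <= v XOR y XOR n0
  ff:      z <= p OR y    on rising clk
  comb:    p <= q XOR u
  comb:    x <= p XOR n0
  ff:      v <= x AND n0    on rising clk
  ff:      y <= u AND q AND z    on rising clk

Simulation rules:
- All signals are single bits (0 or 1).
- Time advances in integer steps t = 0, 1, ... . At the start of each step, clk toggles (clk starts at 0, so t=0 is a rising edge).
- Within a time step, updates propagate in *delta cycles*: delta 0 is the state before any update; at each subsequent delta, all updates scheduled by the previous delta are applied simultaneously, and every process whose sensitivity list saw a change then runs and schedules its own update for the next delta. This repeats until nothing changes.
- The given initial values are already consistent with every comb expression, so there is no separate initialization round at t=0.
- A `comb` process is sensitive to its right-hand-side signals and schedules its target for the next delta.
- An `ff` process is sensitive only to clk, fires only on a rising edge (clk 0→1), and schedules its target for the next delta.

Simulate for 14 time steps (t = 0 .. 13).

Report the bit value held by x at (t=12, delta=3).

t=0 Δ0: v=0 p=1 n0=1 q=0 u=1 x=0 z=1 clk=0 y=1
  Δ1: clk:0→1
  Δ2: y:1→0
  Δ3: q:0→1
  Δ4: p:1→0
  Δ5: x:0→1
  (5Δ to stable)
t=1 Δ0: v=0 p=0 n0=1 q=1 u=1 x=1 z=1 clk=1 y=0
  Δ1: clk:1→0
  (1Δ to stable)
t=2 Δ0: v=0 p=0 n0=1 q=1 u=1 x=1 z=1 clk=0 y=0
  Δ1: clk:0→1
  Δ2: v:0→1, z:1→0, y:0→1
  (2Δ to stable)
t=3 Δ0: v=1 p=0 n0=1 q=1 u=1 x=1 z=0 clk=1 y=1
  Δ1: clk:1→0
  (1Δ to stable)
t=4 Δ0: v=1 p=0 n0=1 q=1 u=1 x=1 z=0 clk=0 y=1
  Δ1: clk:0→1
  Δ2: z:0→1, y:1→0
  Δ3: q:1→0
  Δ4: p:0→1
  Δ5: x:1→0
  (5Δ to stable)
t=5 Δ0: v=1 p=1 n0=1 q=0 u=1 x=0 z=1 clk=1 y=0
  Δ1: clk:1→0
  (1Δ to stable)
t=6 Δ0: v=1 p=1 n0=1 q=0 u=1 x=0 z=1 clk=0 y=0
  Δ1: clk:0→1
  Δ2: v:1→0
  Δ3: q:0→1
  Δ4: p:1→0
  Δ5: x:0→1
  (5Δ to stable)
t=7 Δ0: v=0 p=0 n0=1 q=1 u=1 x=1 z=1 clk=1 y=0
  Δ1: clk:1→0
  (1Δ to stable)
t=8 Δ0: v=0 p=0 n0=1 q=1 u=1 x=1 z=1 clk=0 y=0
  Δ1: clk:0→1
  Δ2: v:0→1, z:1→0, y:0→1
  (2Δ to stable)
t=9 Δ0: v=1 p=0 n0=1 q=1 u=1 x=1 z=0 clk=1 y=1
  Δ1: clk:1→0
  (1Δ to stable)
t=10 Δ0: v=1 p=0 n0=1 q=1 u=1 x=1 z=0 clk=0 y=1
  Δ1: clk:0→1
  Δ2: z:0→1, y:1→0
  Δ3: q:1→0
  Δ4: p:0→1
  Δ5: x:1→0
  (5Δ to stable)
t=11 Δ0: v=1 p=1 n0=1 q=0 u=1 x=0 z=1 clk=1 y=0
  Δ1: clk:1→0
  (1Δ to stable)
t=12 Δ0: v=1 p=1 n0=1 q=0 u=1 x=0 z=1 clk=0 y=0
  Δ1: clk:0→1
  Δ2: v:1→0
  Δ3: q:0→1
  Δ4: p:1→0
  Δ5: x:0→1
  (5Δ to stable)
t=13 Δ0: v=0 p=0 n0=1 q=1 u=1 x=1 z=1 clk=1 y=0
  Δ1: clk:1→0
  (1Δ to stable)

0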